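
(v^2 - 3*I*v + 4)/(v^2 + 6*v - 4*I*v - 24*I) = (v + I)/(v + 6)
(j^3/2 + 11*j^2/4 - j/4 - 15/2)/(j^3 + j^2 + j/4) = (2*j^3 + 11*j^2 - j - 30)/(j*(4*j^2 + 4*j + 1))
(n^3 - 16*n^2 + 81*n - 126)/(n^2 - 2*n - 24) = (n^2 - 10*n + 21)/(n + 4)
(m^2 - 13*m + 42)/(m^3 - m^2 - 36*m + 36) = (m - 7)/(m^2 + 5*m - 6)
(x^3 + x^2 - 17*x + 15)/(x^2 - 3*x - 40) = (x^2 - 4*x + 3)/(x - 8)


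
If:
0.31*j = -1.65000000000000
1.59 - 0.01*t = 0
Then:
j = -5.32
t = 159.00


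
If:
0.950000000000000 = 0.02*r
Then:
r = 47.50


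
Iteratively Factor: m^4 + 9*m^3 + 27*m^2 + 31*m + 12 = (m + 4)*(m^3 + 5*m^2 + 7*m + 3) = (m + 1)*(m + 4)*(m^2 + 4*m + 3) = (m + 1)^2*(m + 4)*(m + 3)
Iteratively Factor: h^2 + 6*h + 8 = (h + 2)*(h + 4)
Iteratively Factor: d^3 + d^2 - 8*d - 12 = (d - 3)*(d^2 + 4*d + 4) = (d - 3)*(d + 2)*(d + 2)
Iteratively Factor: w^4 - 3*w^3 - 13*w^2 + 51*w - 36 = (w - 3)*(w^3 - 13*w + 12) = (w - 3)^2*(w^2 + 3*w - 4) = (w - 3)^2*(w - 1)*(w + 4)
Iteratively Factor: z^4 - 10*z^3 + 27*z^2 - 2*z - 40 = (z - 2)*(z^3 - 8*z^2 + 11*z + 20) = (z - 5)*(z - 2)*(z^2 - 3*z - 4) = (z - 5)*(z - 4)*(z - 2)*(z + 1)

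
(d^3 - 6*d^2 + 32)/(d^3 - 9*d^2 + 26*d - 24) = (d^2 - 2*d - 8)/(d^2 - 5*d + 6)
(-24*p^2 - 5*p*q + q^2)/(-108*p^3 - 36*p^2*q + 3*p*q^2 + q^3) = (8*p - q)/(36*p^2 - q^2)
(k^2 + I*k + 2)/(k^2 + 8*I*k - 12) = (k - I)/(k + 6*I)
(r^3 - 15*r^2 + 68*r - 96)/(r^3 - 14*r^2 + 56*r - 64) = (r - 3)/(r - 2)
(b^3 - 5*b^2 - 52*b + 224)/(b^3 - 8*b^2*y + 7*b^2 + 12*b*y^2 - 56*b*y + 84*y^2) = (b^2 - 12*b + 32)/(b^2 - 8*b*y + 12*y^2)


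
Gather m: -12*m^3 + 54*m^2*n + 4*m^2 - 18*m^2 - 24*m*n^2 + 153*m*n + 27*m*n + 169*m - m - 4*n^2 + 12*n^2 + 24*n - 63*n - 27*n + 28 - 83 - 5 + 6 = -12*m^3 + m^2*(54*n - 14) + m*(-24*n^2 + 180*n + 168) + 8*n^2 - 66*n - 54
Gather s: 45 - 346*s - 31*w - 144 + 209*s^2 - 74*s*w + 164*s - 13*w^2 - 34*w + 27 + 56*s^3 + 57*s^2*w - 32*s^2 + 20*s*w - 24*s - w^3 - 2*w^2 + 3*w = 56*s^3 + s^2*(57*w + 177) + s*(-54*w - 206) - w^3 - 15*w^2 - 62*w - 72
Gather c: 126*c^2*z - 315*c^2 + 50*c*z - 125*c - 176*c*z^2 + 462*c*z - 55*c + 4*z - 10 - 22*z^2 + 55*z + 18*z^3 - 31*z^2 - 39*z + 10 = c^2*(126*z - 315) + c*(-176*z^2 + 512*z - 180) + 18*z^3 - 53*z^2 + 20*z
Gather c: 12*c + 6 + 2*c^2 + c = 2*c^2 + 13*c + 6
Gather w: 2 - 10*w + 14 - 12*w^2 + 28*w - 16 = -12*w^2 + 18*w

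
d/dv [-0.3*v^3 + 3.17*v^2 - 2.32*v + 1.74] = -0.9*v^2 + 6.34*v - 2.32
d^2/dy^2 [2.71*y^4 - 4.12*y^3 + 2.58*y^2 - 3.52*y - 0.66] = 32.52*y^2 - 24.72*y + 5.16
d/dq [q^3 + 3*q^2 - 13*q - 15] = 3*q^2 + 6*q - 13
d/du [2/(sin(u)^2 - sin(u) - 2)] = 2*(1 - 2*sin(u))*cos(u)/(sin(u) + cos(u)^2 + 1)^2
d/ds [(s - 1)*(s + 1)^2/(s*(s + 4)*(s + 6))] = (9*s^4 + 50*s^3 + 37*s^2 + 20*s + 24)/(s^2*(s^4 + 20*s^3 + 148*s^2 + 480*s + 576))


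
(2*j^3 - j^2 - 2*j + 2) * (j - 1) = 2*j^4 - 3*j^3 - j^2 + 4*j - 2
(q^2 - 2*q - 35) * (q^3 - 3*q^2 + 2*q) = q^5 - 5*q^4 - 27*q^3 + 101*q^2 - 70*q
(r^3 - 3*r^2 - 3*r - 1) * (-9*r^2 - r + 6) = -9*r^5 + 26*r^4 + 36*r^3 - 6*r^2 - 17*r - 6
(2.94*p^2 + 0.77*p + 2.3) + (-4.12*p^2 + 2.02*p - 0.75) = -1.18*p^2 + 2.79*p + 1.55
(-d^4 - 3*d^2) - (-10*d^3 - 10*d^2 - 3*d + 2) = -d^4 + 10*d^3 + 7*d^2 + 3*d - 2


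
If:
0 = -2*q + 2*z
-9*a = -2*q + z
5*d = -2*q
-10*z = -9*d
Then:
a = 0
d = 0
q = 0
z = 0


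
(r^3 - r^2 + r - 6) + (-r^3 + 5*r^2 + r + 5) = 4*r^2 + 2*r - 1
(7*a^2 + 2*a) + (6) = 7*a^2 + 2*a + 6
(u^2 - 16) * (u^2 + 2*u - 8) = u^4 + 2*u^3 - 24*u^2 - 32*u + 128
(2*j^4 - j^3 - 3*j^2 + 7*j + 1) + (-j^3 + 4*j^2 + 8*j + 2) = 2*j^4 - 2*j^3 + j^2 + 15*j + 3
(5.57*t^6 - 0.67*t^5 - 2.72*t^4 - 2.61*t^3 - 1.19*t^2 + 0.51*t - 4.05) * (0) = 0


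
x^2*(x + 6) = x^3 + 6*x^2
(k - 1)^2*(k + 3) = k^3 + k^2 - 5*k + 3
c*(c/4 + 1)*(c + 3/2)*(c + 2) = c^4/4 + 15*c^3/8 + 17*c^2/4 + 3*c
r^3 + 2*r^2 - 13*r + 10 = (r - 2)*(r - 1)*(r + 5)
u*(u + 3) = u^2 + 3*u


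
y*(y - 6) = y^2 - 6*y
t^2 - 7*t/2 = t*(t - 7/2)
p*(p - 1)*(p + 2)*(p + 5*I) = p^4 + p^3 + 5*I*p^3 - 2*p^2 + 5*I*p^2 - 10*I*p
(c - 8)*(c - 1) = c^2 - 9*c + 8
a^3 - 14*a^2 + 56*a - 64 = (a - 8)*(a - 4)*(a - 2)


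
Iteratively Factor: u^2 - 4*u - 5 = (u + 1)*(u - 5)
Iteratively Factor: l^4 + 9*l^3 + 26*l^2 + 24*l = (l + 2)*(l^3 + 7*l^2 + 12*l) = (l + 2)*(l + 4)*(l^2 + 3*l) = (l + 2)*(l + 3)*(l + 4)*(l)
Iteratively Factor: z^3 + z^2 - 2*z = (z - 1)*(z^2 + 2*z) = (z - 1)*(z + 2)*(z)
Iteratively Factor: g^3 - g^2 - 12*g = (g)*(g^2 - g - 12) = g*(g - 4)*(g + 3)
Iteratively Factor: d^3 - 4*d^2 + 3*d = (d)*(d^2 - 4*d + 3) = d*(d - 3)*(d - 1)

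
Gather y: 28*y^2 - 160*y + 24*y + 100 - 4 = 28*y^2 - 136*y + 96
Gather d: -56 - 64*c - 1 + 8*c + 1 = -56*c - 56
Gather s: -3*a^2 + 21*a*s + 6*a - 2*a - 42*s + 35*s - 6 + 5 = -3*a^2 + 4*a + s*(21*a - 7) - 1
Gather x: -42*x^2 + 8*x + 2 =-42*x^2 + 8*x + 2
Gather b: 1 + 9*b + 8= 9*b + 9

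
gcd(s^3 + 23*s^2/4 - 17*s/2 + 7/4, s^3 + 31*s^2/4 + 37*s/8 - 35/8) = s + 7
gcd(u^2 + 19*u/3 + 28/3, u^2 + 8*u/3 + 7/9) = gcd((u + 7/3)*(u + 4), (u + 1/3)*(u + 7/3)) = u + 7/3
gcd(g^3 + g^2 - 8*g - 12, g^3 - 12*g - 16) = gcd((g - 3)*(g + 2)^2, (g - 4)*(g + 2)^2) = g^2 + 4*g + 4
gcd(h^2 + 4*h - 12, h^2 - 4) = h - 2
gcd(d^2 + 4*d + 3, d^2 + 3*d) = d + 3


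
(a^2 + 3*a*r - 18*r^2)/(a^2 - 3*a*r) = (a + 6*r)/a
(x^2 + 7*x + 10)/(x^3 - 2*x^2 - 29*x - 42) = (x + 5)/(x^2 - 4*x - 21)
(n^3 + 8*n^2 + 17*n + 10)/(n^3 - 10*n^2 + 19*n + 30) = (n^2 + 7*n + 10)/(n^2 - 11*n + 30)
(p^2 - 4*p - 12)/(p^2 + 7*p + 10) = (p - 6)/(p + 5)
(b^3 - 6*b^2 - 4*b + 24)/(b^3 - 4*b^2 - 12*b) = (b - 2)/b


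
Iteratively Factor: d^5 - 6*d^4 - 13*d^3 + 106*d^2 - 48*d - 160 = (d + 4)*(d^4 - 10*d^3 + 27*d^2 - 2*d - 40) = (d + 1)*(d + 4)*(d^3 - 11*d^2 + 38*d - 40) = (d - 5)*(d + 1)*(d + 4)*(d^2 - 6*d + 8) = (d - 5)*(d - 4)*(d + 1)*(d + 4)*(d - 2)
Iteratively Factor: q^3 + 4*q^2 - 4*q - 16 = (q - 2)*(q^2 + 6*q + 8) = (q - 2)*(q + 4)*(q + 2)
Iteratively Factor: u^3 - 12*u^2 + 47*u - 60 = (u - 4)*(u^2 - 8*u + 15) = (u - 5)*(u - 4)*(u - 3)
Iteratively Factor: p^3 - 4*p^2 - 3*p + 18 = (p - 3)*(p^2 - p - 6) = (p - 3)*(p + 2)*(p - 3)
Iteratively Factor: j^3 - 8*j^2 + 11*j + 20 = (j - 4)*(j^2 - 4*j - 5) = (j - 5)*(j - 4)*(j + 1)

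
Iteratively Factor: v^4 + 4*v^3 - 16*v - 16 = (v - 2)*(v^3 + 6*v^2 + 12*v + 8) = (v - 2)*(v + 2)*(v^2 + 4*v + 4) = (v - 2)*(v + 2)^2*(v + 2)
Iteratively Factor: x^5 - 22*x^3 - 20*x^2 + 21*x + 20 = (x - 5)*(x^4 + 5*x^3 + 3*x^2 - 5*x - 4) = (x - 5)*(x + 1)*(x^3 + 4*x^2 - x - 4) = (x - 5)*(x + 1)*(x + 4)*(x^2 - 1) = (x - 5)*(x + 1)^2*(x + 4)*(x - 1)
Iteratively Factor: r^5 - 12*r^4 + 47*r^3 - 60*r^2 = (r)*(r^4 - 12*r^3 + 47*r^2 - 60*r) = r*(r - 3)*(r^3 - 9*r^2 + 20*r) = r^2*(r - 3)*(r^2 - 9*r + 20) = r^2*(r - 4)*(r - 3)*(r - 5)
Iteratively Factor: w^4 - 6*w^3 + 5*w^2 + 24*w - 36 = (w - 2)*(w^3 - 4*w^2 - 3*w + 18) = (w - 3)*(w - 2)*(w^2 - w - 6) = (w - 3)^2*(w - 2)*(w + 2)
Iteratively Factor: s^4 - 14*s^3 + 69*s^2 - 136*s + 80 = (s - 5)*(s^3 - 9*s^2 + 24*s - 16) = (s - 5)*(s - 1)*(s^2 - 8*s + 16) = (s - 5)*(s - 4)*(s - 1)*(s - 4)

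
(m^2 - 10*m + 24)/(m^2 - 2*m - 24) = (m - 4)/(m + 4)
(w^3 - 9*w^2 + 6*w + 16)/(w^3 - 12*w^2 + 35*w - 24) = (w^2 - w - 2)/(w^2 - 4*w + 3)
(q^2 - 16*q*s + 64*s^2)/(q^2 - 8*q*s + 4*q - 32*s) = (q - 8*s)/(q + 4)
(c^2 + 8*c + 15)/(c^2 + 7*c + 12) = (c + 5)/(c + 4)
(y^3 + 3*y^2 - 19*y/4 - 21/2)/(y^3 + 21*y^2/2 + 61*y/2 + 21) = (y^2 - y/2 - 3)/(y^2 + 7*y + 6)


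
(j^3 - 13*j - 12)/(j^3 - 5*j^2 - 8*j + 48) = (j + 1)/(j - 4)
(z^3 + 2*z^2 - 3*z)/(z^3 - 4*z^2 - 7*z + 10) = z*(z + 3)/(z^2 - 3*z - 10)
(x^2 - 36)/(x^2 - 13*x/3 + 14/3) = 3*(x^2 - 36)/(3*x^2 - 13*x + 14)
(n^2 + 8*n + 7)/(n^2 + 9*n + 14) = (n + 1)/(n + 2)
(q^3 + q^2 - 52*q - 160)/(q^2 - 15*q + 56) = (q^2 + 9*q + 20)/(q - 7)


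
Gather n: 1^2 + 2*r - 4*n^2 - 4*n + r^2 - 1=-4*n^2 - 4*n + r^2 + 2*r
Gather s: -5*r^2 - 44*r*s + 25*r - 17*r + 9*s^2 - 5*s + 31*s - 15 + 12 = -5*r^2 + 8*r + 9*s^2 + s*(26 - 44*r) - 3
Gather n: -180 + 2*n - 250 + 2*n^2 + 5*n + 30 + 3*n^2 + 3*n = 5*n^2 + 10*n - 400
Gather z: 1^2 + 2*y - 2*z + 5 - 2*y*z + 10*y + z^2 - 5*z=12*y + z^2 + z*(-2*y - 7) + 6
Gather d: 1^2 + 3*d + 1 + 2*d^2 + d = 2*d^2 + 4*d + 2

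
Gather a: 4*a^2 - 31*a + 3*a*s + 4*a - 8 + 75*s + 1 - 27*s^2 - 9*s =4*a^2 + a*(3*s - 27) - 27*s^2 + 66*s - 7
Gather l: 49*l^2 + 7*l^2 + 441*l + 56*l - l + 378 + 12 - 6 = 56*l^2 + 496*l + 384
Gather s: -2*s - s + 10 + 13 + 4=27 - 3*s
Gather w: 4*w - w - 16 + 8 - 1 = 3*w - 9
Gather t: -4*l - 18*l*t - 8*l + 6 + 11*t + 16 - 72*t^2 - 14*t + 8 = -12*l - 72*t^2 + t*(-18*l - 3) + 30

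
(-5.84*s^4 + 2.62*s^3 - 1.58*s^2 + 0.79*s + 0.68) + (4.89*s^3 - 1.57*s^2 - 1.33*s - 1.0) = -5.84*s^4 + 7.51*s^3 - 3.15*s^2 - 0.54*s - 0.32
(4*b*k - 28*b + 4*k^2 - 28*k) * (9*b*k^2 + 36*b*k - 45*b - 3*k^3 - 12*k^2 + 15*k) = 36*b^2*k^3 - 108*b^2*k^2 - 1188*b^2*k + 1260*b^2 + 24*b*k^4 - 72*b*k^3 - 792*b*k^2 + 840*b*k - 12*k^5 + 36*k^4 + 396*k^3 - 420*k^2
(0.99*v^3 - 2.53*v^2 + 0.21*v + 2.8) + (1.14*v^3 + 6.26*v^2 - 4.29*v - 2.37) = 2.13*v^3 + 3.73*v^2 - 4.08*v + 0.43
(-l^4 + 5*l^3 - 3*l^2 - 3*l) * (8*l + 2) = -8*l^5 + 38*l^4 - 14*l^3 - 30*l^2 - 6*l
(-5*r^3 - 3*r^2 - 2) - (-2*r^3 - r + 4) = -3*r^3 - 3*r^2 + r - 6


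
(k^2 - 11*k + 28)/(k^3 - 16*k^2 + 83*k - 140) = 1/(k - 5)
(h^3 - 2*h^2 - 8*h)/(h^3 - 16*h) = (h + 2)/(h + 4)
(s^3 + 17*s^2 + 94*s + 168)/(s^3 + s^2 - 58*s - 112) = (s^2 + 10*s + 24)/(s^2 - 6*s - 16)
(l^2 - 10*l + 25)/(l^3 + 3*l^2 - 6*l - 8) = (l^2 - 10*l + 25)/(l^3 + 3*l^2 - 6*l - 8)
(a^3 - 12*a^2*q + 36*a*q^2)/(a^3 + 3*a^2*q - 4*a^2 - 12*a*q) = (a^2 - 12*a*q + 36*q^2)/(a^2 + 3*a*q - 4*a - 12*q)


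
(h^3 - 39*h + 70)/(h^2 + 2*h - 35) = h - 2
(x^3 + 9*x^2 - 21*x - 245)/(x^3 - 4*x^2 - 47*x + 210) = (x + 7)/(x - 6)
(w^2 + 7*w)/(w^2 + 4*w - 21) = w/(w - 3)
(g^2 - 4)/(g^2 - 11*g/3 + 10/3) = 3*(g + 2)/(3*g - 5)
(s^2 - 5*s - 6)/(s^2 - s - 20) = (-s^2 + 5*s + 6)/(-s^2 + s + 20)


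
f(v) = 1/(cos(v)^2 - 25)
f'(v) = 2*sin(v)*cos(v)/(cos(v)^2 - 25)^2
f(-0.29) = -0.04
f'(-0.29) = -0.00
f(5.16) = -0.04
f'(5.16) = -0.00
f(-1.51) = -0.04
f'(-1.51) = -0.00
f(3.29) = -0.04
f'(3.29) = 0.00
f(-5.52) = -0.04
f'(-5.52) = 0.00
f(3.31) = -0.04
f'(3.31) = 0.00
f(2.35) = -0.04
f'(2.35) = -0.00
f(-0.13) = -0.04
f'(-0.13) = -0.00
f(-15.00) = -0.04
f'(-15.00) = 0.00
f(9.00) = -0.04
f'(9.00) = 0.00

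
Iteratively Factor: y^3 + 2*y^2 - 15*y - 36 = (y - 4)*(y^2 + 6*y + 9) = (y - 4)*(y + 3)*(y + 3)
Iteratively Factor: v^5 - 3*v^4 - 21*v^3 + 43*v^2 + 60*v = (v - 5)*(v^4 + 2*v^3 - 11*v^2 - 12*v) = (v - 5)*(v + 1)*(v^3 + v^2 - 12*v) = (v - 5)*(v + 1)*(v + 4)*(v^2 - 3*v) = (v - 5)*(v - 3)*(v + 1)*(v + 4)*(v)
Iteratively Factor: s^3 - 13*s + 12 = (s + 4)*(s^2 - 4*s + 3) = (s - 3)*(s + 4)*(s - 1)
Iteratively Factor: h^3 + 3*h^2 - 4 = (h + 2)*(h^2 + h - 2) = (h - 1)*(h + 2)*(h + 2)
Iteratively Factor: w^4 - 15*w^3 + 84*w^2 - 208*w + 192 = (w - 4)*(w^3 - 11*w^2 + 40*w - 48) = (w - 4)^2*(w^2 - 7*w + 12) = (w - 4)^3*(w - 3)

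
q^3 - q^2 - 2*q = q*(q - 2)*(q + 1)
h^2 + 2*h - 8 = (h - 2)*(h + 4)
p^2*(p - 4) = p^3 - 4*p^2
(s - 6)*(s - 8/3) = s^2 - 26*s/3 + 16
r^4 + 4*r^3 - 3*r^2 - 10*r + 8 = (r - 1)^2*(r + 2)*(r + 4)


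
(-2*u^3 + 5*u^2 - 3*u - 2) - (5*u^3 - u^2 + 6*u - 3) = -7*u^3 + 6*u^2 - 9*u + 1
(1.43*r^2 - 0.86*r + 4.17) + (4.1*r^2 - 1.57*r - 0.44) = 5.53*r^2 - 2.43*r + 3.73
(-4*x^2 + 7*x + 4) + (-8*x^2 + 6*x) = -12*x^2 + 13*x + 4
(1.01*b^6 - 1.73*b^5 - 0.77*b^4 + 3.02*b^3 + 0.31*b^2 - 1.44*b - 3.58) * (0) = 0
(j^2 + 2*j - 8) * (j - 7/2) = j^3 - 3*j^2/2 - 15*j + 28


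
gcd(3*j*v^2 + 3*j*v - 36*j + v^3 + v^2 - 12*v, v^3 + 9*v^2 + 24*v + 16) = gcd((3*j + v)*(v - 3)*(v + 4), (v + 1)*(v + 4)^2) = v + 4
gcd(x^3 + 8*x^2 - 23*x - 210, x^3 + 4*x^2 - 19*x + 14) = x + 7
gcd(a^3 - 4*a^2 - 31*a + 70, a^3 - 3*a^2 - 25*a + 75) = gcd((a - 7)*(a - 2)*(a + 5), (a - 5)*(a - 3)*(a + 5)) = a + 5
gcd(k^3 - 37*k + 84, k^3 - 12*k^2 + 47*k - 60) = k^2 - 7*k + 12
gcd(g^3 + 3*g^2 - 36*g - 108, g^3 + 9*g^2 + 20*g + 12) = g + 6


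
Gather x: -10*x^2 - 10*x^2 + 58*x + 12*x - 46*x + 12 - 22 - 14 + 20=-20*x^2 + 24*x - 4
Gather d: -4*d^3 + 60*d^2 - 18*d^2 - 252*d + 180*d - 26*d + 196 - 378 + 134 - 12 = -4*d^3 + 42*d^2 - 98*d - 60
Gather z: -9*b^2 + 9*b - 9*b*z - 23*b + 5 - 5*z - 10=-9*b^2 - 14*b + z*(-9*b - 5) - 5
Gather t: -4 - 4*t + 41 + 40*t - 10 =36*t + 27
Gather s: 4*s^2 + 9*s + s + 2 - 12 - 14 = 4*s^2 + 10*s - 24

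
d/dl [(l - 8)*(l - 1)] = 2*l - 9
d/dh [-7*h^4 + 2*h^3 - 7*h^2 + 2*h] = -28*h^3 + 6*h^2 - 14*h + 2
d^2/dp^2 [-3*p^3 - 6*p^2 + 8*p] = -18*p - 12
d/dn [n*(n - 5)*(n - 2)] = 3*n^2 - 14*n + 10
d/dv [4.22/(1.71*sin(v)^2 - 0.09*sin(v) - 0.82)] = (0.3798 - 14.4324*sin(v))*cos(v)/(-1.71*sin(v)^2 + 0.09*sin(v) + 0.82)^2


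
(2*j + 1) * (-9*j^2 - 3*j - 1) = -18*j^3 - 15*j^2 - 5*j - 1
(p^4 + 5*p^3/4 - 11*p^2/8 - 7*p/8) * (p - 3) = p^5 - 7*p^4/4 - 41*p^3/8 + 13*p^2/4 + 21*p/8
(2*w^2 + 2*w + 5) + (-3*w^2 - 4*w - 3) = -w^2 - 2*w + 2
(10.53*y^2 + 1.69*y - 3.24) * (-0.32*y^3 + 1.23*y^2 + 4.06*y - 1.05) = -3.3696*y^5 + 12.4111*y^4 + 45.8673*y^3 - 8.1803*y^2 - 14.9289*y + 3.402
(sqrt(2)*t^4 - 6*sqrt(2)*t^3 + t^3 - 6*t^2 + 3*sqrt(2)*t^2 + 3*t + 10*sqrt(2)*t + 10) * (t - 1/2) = sqrt(2)*t^5 - 13*sqrt(2)*t^4/2 + t^4 - 13*t^3/2 + 6*sqrt(2)*t^3 + 6*t^2 + 17*sqrt(2)*t^2/2 - 5*sqrt(2)*t + 17*t/2 - 5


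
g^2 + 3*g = g*(g + 3)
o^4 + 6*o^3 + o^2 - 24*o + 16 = (o - 1)^2*(o + 4)^2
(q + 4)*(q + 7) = q^2 + 11*q + 28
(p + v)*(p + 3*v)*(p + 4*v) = p^3 + 8*p^2*v + 19*p*v^2 + 12*v^3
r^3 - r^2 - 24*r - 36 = (r - 6)*(r + 2)*(r + 3)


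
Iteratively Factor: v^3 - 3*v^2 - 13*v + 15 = (v - 5)*(v^2 + 2*v - 3) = (v - 5)*(v - 1)*(v + 3)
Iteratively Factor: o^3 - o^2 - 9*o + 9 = (o - 3)*(o^2 + 2*o - 3) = (o - 3)*(o + 3)*(o - 1)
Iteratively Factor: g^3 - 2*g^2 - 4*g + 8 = (g + 2)*(g^2 - 4*g + 4) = (g - 2)*(g + 2)*(g - 2)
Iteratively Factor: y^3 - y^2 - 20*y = (y)*(y^2 - y - 20) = y*(y - 5)*(y + 4)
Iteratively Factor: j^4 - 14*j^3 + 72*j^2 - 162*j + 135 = (j - 5)*(j^3 - 9*j^2 + 27*j - 27) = (j - 5)*(j - 3)*(j^2 - 6*j + 9) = (j - 5)*(j - 3)^2*(j - 3)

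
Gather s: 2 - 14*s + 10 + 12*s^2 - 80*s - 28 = 12*s^2 - 94*s - 16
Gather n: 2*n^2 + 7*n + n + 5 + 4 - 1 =2*n^2 + 8*n + 8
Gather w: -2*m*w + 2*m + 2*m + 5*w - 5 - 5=4*m + w*(5 - 2*m) - 10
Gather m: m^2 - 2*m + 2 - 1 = m^2 - 2*m + 1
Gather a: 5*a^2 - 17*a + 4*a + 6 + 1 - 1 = 5*a^2 - 13*a + 6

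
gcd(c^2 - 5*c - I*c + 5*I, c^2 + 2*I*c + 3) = c - I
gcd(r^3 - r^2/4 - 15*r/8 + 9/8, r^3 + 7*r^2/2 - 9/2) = r^2 + r/2 - 3/2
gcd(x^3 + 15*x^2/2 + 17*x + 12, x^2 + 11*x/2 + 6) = x^2 + 11*x/2 + 6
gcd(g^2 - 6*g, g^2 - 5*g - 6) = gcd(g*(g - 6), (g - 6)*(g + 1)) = g - 6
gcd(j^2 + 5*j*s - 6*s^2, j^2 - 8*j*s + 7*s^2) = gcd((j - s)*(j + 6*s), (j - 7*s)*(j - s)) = -j + s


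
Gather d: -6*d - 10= -6*d - 10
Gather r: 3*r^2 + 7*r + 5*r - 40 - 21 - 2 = 3*r^2 + 12*r - 63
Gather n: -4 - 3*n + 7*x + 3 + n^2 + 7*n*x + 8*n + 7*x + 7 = n^2 + n*(7*x + 5) + 14*x + 6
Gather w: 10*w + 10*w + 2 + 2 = 20*w + 4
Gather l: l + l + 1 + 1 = 2*l + 2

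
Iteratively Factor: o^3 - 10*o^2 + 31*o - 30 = (o - 2)*(o^2 - 8*o + 15) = (o - 5)*(o - 2)*(o - 3)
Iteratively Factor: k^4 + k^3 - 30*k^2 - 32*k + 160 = (k + 4)*(k^3 - 3*k^2 - 18*k + 40) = (k - 5)*(k + 4)*(k^2 + 2*k - 8) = (k - 5)*(k - 2)*(k + 4)*(k + 4)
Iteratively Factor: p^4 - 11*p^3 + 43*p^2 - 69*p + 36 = (p - 3)*(p^3 - 8*p^2 + 19*p - 12) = (p - 4)*(p - 3)*(p^2 - 4*p + 3) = (p - 4)*(p - 3)*(p - 1)*(p - 3)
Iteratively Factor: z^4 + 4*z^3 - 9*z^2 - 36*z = (z + 4)*(z^3 - 9*z) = (z + 3)*(z + 4)*(z^2 - 3*z) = (z - 3)*(z + 3)*(z + 4)*(z)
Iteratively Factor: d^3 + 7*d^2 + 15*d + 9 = (d + 3)*(d^2 + 4*d + 3) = (d + 3)^2*(d + 1)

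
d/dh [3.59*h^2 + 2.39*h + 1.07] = 7.18*h + 2.39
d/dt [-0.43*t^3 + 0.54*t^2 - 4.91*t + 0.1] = -1.29*t^2 + 1.08*t - 4.91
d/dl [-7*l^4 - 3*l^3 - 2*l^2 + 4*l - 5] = -28*l^3 - 9*l^2 - 4*l + 4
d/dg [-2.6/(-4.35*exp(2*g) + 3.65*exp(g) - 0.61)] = (9.49 - 22.62*exp(g))*exp(g)/(4.35*exp(2*g) - 3.65*exp(g) + 0.61)^2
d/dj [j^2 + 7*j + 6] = 2*j + 7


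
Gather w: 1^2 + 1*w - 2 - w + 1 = 0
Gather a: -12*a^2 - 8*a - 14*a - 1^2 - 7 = -12*a^2 - 22*a - 8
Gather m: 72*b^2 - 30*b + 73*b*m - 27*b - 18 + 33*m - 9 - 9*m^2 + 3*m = 72*b^2 - 57*b - 9*m^2 + m*(73*b + 36) - 27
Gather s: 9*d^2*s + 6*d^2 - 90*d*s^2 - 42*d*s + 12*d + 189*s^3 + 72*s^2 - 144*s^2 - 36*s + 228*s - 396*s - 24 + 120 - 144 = 6*d^2 + 12*d + 189*s^3 + s^2*(-90*d - 72) + s*(9*d^2 - 42*d - 204) - 48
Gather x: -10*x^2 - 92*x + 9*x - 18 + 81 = -10*x^2 - 83*x + 63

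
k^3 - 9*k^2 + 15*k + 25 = (k - 5)^2*(k + 1)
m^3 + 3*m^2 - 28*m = m*(m - 4)*(m + 7)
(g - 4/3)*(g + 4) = g^2 + 8*g/3 - 16/3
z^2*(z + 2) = z^3 + 2*z^2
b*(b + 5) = b^2 + 5*b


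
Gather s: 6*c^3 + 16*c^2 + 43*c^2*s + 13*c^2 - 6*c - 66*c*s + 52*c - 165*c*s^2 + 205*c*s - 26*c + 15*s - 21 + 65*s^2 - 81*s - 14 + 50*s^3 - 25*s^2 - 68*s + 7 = 6*c^3 + 29*c^2 + 20*c + 50*s^3 + s^2*(40 - 165*c) + s*(43*c^2 + 139*c - 134) - 28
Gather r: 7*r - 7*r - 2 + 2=0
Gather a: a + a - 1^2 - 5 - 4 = 2*a - 10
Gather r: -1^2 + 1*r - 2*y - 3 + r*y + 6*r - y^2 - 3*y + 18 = r*(y + 7) - y^2 - 5*y + 14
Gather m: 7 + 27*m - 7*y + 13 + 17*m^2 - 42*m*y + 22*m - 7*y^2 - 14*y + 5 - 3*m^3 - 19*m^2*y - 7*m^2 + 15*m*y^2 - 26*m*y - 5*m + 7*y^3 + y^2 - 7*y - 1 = -3*m^3 + m^2*(10 - 19*y) + m*(15*y^2 - 68*y + 44) + 7*y^3 - 6*y^2 - 28*y + 24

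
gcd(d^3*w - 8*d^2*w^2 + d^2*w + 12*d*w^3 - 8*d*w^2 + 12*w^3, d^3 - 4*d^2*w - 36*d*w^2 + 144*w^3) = -d + 6*w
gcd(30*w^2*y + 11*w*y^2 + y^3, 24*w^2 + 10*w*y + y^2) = 6*w + y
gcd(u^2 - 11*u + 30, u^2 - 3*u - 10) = u - 5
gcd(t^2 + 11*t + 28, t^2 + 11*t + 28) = t^2 + 11*t + 28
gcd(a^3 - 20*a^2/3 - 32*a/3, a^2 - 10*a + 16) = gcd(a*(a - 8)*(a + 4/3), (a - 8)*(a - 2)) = a - 8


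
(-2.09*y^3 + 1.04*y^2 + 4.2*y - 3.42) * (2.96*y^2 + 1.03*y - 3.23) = -6.1864*y^5 + 0.9257*y^4 + 20.2539*y^3 - 9.1564*y^2 - 17.0886*y + 11.0466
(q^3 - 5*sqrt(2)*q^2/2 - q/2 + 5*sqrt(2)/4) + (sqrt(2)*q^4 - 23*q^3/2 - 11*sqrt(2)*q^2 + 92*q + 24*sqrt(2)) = sqrt(2)*q^4 - 21*q^3/2 - 27*sqrt(2)*q^2/2 + 183*q/2 + 101*sqrt(2)/4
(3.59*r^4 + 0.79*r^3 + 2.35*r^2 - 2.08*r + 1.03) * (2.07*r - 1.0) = 7.4313*r^5 - 1.9547*r^4 + 4.0745*r^3 - 6.6556*r^2 + 4.2121*r - 1.03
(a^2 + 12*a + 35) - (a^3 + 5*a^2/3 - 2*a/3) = -a^3 - 2*a^2/3 + 38*a/3 + 35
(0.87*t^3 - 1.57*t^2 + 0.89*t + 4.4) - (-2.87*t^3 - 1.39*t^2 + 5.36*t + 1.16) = 3.74*t^3 - 0.18*t^2 - 4.47*t + 3.24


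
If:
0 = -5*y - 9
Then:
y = -9/5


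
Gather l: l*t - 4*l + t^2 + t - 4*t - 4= l*(t - 4) + t^2 - 3*t - 4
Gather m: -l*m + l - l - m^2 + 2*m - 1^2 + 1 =-m^2 + m*(2 - l)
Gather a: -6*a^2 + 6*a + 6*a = -6*a^2 + 12*a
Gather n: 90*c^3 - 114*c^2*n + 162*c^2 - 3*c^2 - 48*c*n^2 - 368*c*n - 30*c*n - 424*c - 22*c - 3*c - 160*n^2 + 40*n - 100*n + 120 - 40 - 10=90*c^3 + 159*c^2 - 449*c + n^2*(-48*c - 160) + n*(-114*c^2 - 398*c - 60) + 70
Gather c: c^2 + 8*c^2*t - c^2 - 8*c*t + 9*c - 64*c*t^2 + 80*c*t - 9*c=8*c^2*t + c*(-64*t^2 + 72*t)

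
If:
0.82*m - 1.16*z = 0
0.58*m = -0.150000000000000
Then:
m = -0.26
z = -0.18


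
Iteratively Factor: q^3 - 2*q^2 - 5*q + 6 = (q + 2)*(q^2 - 4*q + 3) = (q - 3)*(q + 2)*(q - 1)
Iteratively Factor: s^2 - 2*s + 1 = (s - 1)*(s - 1)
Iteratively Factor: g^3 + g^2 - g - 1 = (g + 1)*(g^2 - 1) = (g - 1)*(g + 1)*(g + 1)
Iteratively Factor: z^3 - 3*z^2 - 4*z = (z)*(z^2 - 3*z - 4) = z*(z - 4)*(z + 1)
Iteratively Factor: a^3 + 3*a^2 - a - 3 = (a + 1)*(a^2 + 2*a - 3) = (a + 1)*(a + 3)*(a - 1)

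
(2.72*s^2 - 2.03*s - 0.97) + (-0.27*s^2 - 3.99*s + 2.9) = 2.45*s^2 - 6.02*s + 1.93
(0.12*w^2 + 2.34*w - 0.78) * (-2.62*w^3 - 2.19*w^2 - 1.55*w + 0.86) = -0.3144*w^5 - 6.3936*w^4 - 3.267*w^3 - 1.8156*w^2 + 3.2214*w - 0.6708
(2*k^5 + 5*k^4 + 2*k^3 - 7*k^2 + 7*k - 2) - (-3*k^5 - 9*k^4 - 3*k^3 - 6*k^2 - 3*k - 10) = 5*k^5 + 14*k^4 + 5*k^3 - k^2 + 10*k + 8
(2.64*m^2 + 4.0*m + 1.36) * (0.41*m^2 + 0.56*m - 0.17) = 1.0824*m^4 + 3.1184*m^3 + 2.3488*m^2 + 0.0816000000000001*m - 0.2312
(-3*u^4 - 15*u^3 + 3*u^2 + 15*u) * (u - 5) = -3*u^5 + 78*u^3 - 75*u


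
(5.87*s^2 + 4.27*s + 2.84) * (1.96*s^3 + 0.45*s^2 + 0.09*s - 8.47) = 11.5052*s^5 + 11.0107*s^4 + 8.0162*s^3 - 48.0566*s^2 - 35.9113*s - 24.0548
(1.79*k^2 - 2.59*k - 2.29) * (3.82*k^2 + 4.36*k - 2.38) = 6.8378*k^4 - 2.0894*k^3 - 24.3004*k^2 - 3.8202*k + 5.4502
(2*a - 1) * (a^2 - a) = 2*a^3 - 3*a^2 + a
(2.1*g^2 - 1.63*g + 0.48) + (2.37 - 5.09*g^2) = -2.99*g^2 - 1.63*g + 2.85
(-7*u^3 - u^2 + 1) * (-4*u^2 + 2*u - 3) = 28*u^5 - 10*u^4 + 19*u^3 - u^2 + 2*u - 3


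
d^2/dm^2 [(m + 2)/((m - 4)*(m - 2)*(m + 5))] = 2*(3*m^5 + 9*m^4 + 7*m^3 - 366*m^2 + 12*m + 1928)/(m^9 - 3*m^8 - 63*m^7 + 251*m^6 + 1146*m^5 - 6612*m^4 - 568*m^3 + 53280*m^2 - 105600*m + 64000)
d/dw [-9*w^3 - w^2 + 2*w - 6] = -27*w^2 - 2*w + 2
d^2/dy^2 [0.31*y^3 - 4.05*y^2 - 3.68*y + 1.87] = 1.86*y - 8.1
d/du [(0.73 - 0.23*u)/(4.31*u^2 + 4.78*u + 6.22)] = (0.9913*u^2 - 6.2926*u - 4.92)/(18.5761*u^4 + 41.2036*u^3 + 76.4648*u^2 + 59.4632*u + 38.6884)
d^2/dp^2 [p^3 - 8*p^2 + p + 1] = 6*p - 16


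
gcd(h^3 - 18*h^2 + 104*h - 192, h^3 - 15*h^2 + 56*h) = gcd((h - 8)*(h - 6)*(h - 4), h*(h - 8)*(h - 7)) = h - 8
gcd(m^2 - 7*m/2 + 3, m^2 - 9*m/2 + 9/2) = m - 3/2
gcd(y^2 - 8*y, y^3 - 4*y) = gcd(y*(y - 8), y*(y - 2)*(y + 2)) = y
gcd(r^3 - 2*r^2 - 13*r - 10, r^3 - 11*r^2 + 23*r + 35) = r^2 - 4*r - 5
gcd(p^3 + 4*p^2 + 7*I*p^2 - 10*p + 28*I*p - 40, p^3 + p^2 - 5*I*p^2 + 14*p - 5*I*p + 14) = p + 2*I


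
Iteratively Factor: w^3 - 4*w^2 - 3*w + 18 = (w - 3)*(w^2 - w - 6) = (w - 3)^2*(w + 2)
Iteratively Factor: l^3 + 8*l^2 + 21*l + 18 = (l + 3)*(l^2 + 5*l + 6) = (l + 3)^2*(l + 2)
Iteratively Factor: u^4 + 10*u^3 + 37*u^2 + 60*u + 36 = (u + 3)*(u^3 + 7*u^2 + 16*u + 12) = (u + 2)*(u + 3)*(u^2 + 5*u + 6) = (u + 2)*(u + 3)^2*(u + 2)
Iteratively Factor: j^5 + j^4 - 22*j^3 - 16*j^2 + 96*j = (j)*(j^4 + j^3 - 22*j^2 - 16*j + 96) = j*(j - 4)*(j^3 + 5*j^2 - 2*j - 24) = j*(j - 4)*(j + 4)*(j^2 + j - 6) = j*(j - 4)*(j + 3)*(j + 4)*(j - 2)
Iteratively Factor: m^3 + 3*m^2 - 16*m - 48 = (m - 4)*(m^2 + 7*m + 12) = (m - 4)*(m + 4)*(m + 3)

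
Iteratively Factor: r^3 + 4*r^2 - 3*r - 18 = (r + 3)*(r^2 + r - 6) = (r - 2)*(r + 3)*(r + 3)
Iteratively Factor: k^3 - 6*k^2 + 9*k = (k - 3)*(k^2 - 3*k) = (k - 3)^2*(k)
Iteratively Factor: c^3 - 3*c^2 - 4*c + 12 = (c + 2)*(c^2 - 5*c + 6) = (c - 3)*(c + 2)*(c - 2)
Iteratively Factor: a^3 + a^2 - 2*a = (a - 1)*(a^2 + 2*a) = (a - 1)*(a + 2)*(a)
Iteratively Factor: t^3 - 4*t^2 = (t - 4)*(t^2) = t*(t - 4)*(t)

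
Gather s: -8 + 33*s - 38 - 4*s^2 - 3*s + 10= -4*s^2 + 30*s - 36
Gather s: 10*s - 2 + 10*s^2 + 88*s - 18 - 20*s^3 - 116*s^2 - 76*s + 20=-20*s^3 - 106*s^2 + 22*s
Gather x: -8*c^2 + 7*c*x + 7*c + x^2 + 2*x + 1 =-8*c^2 + 7*c + x^2 + x*(7*c + 2) + 1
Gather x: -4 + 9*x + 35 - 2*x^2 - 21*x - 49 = -2*x^2 - 12*x - 18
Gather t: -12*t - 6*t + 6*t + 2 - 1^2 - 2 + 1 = -12*t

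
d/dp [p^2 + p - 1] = 2*p + 1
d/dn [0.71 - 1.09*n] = -1.09000000000000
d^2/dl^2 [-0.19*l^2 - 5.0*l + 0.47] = -0.380000000000000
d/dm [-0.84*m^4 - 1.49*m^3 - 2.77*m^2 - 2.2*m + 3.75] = -3.36*m^3 - 4.47*m^2 - 5.54*m - 2.2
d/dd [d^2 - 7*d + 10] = 2*d - 7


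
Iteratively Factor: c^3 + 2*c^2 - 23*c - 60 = (c + 4)*(c^2 - 2*c - 15) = (c - 5)*(c + 4)*(c + 3)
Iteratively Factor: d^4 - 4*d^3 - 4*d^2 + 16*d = (d + 2)*(d^3 - 6*d^2 + 8*d) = (d - 4)*(d + 2)*(d^2 - 2*d) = (d - 4)*(d - 2)*(d + 2)*(d)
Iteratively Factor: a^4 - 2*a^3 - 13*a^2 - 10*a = (a - 5)*(a^3 + 3*a^2 + 2*a) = (a - 5)*(a + 1)*(a^2 + 2*a) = a*(a - 5)*(a + 1)*(a + 2)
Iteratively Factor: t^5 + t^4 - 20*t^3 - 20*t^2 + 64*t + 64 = (t - 4)*(t^4 + 5*t^3 - 20*t - 16) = (t - 4)*(t - 2)*(t^3 + 7*t^2 + 14*t + 8) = (t - 4)*(t - 2)*(t + 4)*(t^2 + 3*t + 2) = (t - 4)*(t - 2)*(t + 1)*(t + 4)*(t + 2)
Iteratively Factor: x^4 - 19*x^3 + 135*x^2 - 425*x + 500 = (x - 5)*(x^3 - 14*x^2 + 65*x - 100) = (x - 5)^2*(x^2 - 9*x + 20) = (x - 5)^3*(x - 4)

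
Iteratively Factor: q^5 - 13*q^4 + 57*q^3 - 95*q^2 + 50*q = (q - 2)*(q^4 - 11*q^3 + 35*q^2 - 25*q) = (q - 5)*(q - 2)*(q^3 - 6*q^2 + 5*q) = (q - 5)*(q - 2)*(q - 1)*(q^2 - 5*q) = q*(q - 5)*(q - 2)*(q - 1)*(q - 5)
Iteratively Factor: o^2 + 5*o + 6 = (o + 2)*(o + 3)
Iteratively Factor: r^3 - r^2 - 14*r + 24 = (r - 2)*(r^2 + r - 12) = (r - 3)*(r - 2)*(r + 4)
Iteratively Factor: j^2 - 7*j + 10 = (j - 2)*(j - 5)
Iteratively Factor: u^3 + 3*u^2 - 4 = (u + 2)*(u^2 + u - 2) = (u - 1)*(u + 2)*(u + 2)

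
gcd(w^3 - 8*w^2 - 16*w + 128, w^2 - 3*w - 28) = w + 4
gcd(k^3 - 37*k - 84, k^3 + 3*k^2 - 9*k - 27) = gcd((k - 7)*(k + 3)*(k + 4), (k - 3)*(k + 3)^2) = k + 3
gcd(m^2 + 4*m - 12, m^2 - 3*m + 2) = m - 2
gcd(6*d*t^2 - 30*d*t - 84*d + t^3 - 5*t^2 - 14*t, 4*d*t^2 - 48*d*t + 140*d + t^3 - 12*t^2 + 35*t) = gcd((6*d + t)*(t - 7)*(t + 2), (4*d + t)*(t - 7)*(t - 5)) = t - 7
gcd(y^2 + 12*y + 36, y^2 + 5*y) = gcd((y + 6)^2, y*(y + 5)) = 1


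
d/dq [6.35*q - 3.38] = 6.35000000000000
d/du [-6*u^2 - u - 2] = -12*u - 1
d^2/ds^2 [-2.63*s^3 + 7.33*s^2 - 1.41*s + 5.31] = 14.66 - 15.78*s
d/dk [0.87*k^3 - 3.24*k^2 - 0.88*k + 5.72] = 2.61*k^2 - 6.48*k - 0.88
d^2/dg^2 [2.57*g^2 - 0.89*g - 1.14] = 5.14000000000000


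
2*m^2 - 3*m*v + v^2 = (-2*m + v)*(-m + v)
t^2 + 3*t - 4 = (t - 1)*(t + 4)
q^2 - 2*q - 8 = (q - 4)*(q + 2)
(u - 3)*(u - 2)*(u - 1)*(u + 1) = u^4 - 5*u^3 + 5*u^2 + 5*u - 6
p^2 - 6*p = p*(p - 6)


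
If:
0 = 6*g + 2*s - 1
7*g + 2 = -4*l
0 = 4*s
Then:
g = 1/6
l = -19/24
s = 0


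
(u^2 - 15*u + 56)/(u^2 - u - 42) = (u - 8)/(u + 6)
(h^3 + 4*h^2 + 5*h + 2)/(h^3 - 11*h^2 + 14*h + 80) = (h^2 + 2*h + 1)/(h^2 - 13*h + 40)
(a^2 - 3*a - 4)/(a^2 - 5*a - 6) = (a - 4)/(a - 6)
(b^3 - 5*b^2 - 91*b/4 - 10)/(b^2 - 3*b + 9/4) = (4*b^3 - 20*b^2 - 91*b - 40)/(4*b^2 - 12*b + 9)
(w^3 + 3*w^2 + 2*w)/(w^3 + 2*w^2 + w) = (w + 2)/(w + 1)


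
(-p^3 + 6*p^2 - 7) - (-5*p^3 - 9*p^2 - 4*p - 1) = 4*p^3 + 15*p^2 + 4*p - 6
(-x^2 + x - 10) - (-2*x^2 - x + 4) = x^2 + 2*x - 14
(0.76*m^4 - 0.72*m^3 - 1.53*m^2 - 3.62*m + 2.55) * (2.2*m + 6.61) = 1.672*m^5 + 3.4396*m^4 - 8.1252*m^3 - 18.0773*m^2 - 18.3182*m + 16.8555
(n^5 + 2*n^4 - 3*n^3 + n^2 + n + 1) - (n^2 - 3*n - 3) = n^5 + 2*n^4 - 3*n^3 + 4*n + 4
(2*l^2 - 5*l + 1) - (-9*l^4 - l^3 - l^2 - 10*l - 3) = 9*l^4 + l^3 + 3*l^2 + 5*l + 4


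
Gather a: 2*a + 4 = 2*a + 4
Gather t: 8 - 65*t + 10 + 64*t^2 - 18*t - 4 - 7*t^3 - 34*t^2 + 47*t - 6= -7*t^3 + 30*t^2 - 36*t + 8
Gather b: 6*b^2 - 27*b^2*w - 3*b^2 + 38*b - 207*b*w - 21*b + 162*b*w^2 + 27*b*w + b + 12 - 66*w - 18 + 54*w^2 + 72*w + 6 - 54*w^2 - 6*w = b^2*(3 - 27*w) + b*(162*w^2 - 180*w + 18)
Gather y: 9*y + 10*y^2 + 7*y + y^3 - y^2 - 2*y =y^3 + 9*y^2 + 14*y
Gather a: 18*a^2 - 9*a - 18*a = 18*a^2 - 27*a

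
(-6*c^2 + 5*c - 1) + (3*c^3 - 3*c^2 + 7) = 3*c^3 - 9*c^2 + 5*c + 6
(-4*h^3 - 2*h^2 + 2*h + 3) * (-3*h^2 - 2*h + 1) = 12*h^5 + 14*h^4 - 6*h^3 - 15*h^2 - 4*h + 3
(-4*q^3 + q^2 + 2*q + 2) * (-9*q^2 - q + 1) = 36*q^5 - 5*q^4 - 23*q^3 - 19*q^2 + 2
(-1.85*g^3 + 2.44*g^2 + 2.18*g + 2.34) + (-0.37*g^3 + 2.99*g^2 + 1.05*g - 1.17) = -2.22*g^3 + 5.43*g^2 + 3.23*g + 1.17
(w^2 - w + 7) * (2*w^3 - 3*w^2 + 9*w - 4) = 2*w^5 - 5*w^4 + 26*w^3 - 34*w^2 + 67*w - 28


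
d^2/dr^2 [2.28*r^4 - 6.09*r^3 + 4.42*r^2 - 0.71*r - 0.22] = 27.36*r^2 - 36.54*r + 8.84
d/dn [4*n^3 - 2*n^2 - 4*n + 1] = 12*n^2 - 4*n - 4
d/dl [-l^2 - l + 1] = -2*l - 1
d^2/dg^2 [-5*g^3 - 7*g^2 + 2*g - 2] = -30*g - 14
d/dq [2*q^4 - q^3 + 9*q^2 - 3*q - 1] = 8*q^3 - 3*q^2 + 18*q - 3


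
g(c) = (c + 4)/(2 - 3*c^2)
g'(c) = 6*c*(c + 4)/(2 - 3*c^2)^2 + 1/(2 - 3*c^2) = (-3*c^2 + 6*c*(c + 4) + 2)/(3*c^2 - 2)^2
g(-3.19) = -0.03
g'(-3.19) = -0.05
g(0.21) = 2.25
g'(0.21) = 2.06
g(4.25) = -0.16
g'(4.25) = 0.06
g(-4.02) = 0.00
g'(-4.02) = -0.02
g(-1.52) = -0.50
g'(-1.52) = -1.13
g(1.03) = -4.25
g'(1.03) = 21.38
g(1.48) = -1.20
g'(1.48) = 2.11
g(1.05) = -3.86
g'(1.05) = 17.85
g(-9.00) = 0.02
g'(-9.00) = 0.00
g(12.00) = -0.04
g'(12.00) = 0.00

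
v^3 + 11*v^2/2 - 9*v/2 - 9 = (v - 3/2)*(v + 1)*(v + 6)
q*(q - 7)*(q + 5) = q^3 - 2*q^2 - 35*q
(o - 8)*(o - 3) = o^2 - 11*o + 24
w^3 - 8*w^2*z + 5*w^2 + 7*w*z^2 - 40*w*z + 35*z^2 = (w + 5)*(w - 7*z)*(w - z)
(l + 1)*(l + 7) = l^2 + 8*l + 7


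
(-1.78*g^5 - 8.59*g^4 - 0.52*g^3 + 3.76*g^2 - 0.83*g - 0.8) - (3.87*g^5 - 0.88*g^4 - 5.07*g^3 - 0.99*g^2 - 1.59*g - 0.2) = -5.65*g^5 - 7.71*g^4 + 4.55*g^3 + 4.75*g^2 + 0.76*g - 0.6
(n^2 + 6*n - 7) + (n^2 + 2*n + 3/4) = 2*n^2 + 8*n - 25/4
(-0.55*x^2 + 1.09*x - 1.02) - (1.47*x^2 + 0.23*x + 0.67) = -2.02*x^2 + 0.86*x - 1.69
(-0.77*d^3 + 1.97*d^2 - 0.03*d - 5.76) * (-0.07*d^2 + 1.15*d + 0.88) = 0.0539*d^5 - 1.0234*d^4 + 1.59*d^3 + 2.1023*d^2 - 6.6504*d - 5.0688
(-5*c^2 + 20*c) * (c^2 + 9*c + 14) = -5*c^4 - 25*c^3 + 110*c^2 + 280*c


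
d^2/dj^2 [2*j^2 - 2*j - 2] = 4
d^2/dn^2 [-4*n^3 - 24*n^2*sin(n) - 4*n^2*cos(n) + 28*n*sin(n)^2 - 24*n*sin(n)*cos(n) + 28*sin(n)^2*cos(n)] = 24*n^2*sin(n) + 4*n^2*cos(n) + 16*n*sin(n) + 48*n*sin(2*n) - 96*n*cos(n) + 56*n*cos(2*n) - 24*n - 48*sin(n) + 56*sin(2*n) - 15*cos(n) - 48*cos(2*n) + 63*cos(3*n)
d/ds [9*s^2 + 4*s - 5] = 18*s + 4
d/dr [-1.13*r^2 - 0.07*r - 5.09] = -2.26*r - 0.07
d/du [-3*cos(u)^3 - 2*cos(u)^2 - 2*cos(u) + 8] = (9*cos(u)^2 + 4*cos(u) + 2)*sin(u)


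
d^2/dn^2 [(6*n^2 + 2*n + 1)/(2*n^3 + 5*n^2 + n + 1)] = 6*n*(8*n^5 + 8*n^4 + 16*n^3 + 4*n^2 - 11*n - 7)/(8*n^9 + 60*n^8 + 162*n^7 + 197*n^6 + 141*n^5 + 102*n^4 + 37*n^3 + 18*n^2 + 3*n + 1)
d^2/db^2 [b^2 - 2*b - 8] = 2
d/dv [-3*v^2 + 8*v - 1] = 8 - 6*v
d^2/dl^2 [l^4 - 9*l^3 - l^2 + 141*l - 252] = 12*l^2 - 54*l - 2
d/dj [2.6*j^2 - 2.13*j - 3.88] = 5.2*j - 2.13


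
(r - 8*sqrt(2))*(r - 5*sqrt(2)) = r^2 - 13*sqrt(2)*r + 80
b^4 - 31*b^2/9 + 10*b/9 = b*(b - 5/3)*(b - 1/3)*(b + 2)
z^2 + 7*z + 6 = (z + 1)*(z + 6)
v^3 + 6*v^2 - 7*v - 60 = (v - 3)*(v + 4)*(v + 5)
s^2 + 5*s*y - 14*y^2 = (s - 2*y)*(s + 7*y)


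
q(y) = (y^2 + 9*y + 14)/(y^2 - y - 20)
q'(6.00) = -9.34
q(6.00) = 10.40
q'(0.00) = -0.42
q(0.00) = -0.70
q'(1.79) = -0.93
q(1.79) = -1.79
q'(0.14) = -0.43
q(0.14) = -0.76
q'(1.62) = -0.84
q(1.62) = -1.64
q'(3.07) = -2.52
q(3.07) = -3.74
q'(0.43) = -0.48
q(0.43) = -0.89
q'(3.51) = -4.22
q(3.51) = -5.18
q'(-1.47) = -0.33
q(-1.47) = -0.18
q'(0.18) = -0.44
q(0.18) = -0.78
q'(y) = (1 - 2*y)*(y^2 + 9*y + 14)/(y^2 - y - 20)^2 + (2*y + 9)/(y^2 - y - 20)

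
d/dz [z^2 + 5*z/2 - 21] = 2*z + 5/2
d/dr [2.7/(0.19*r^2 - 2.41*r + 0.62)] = (6.507 - 1.026*r)/(0.19*r^2 - 2.41*r + 0.62)^2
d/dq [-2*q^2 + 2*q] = 2 - 4*q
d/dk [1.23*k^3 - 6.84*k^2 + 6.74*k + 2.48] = 3.69*k^2 - 13.68*k + 6.74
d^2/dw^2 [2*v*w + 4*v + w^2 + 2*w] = 2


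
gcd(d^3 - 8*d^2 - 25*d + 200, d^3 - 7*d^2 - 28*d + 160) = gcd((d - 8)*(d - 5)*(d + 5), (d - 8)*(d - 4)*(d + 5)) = d^2 - 3*d - 40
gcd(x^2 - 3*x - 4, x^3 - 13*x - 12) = x^2 - 3*x - 4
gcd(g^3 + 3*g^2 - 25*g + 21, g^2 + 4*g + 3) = 1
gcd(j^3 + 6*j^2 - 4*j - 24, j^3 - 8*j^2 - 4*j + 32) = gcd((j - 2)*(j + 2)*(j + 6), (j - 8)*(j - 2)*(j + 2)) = j^2 - 4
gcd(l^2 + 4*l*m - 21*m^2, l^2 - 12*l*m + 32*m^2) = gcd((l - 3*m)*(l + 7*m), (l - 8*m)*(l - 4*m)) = 1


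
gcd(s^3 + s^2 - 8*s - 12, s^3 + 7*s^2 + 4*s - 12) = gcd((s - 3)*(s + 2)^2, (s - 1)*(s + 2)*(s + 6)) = s + 2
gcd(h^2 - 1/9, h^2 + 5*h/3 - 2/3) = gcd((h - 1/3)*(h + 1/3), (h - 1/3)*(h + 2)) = h - 1/3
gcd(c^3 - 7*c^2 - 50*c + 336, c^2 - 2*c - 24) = c - 6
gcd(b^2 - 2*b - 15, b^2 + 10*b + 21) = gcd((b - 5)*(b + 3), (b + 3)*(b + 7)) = b + 3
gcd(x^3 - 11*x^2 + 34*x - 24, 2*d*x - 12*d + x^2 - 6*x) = x - 6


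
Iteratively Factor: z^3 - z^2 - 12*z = (z + 3)*(z^2 - 4*z) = z*(z + 3)*(z - 4)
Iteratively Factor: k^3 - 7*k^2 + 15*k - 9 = (k - 3)*(k^2 - 4*k + 3) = (k - 3)*(k - 1)*(k - 3)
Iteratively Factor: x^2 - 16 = (x - 4)*(x + 4)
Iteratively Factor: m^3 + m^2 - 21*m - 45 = (m + 3)*(m^2 - 2*m - 15) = (m + 3)^2*(m - 5)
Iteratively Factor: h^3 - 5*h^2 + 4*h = (h - 4)*(h^2 - h) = h*(h - 4)*(h - 1)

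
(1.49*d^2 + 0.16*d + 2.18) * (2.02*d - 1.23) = 3.0098*d^3 - 1.5095*d^2 + 4.2068*d - 2.6814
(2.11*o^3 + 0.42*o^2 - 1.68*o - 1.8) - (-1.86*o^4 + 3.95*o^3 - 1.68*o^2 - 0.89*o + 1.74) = 1.86*o^4 - 1.84*o^3 + 2.1*o^2 - 0.79*o - 3.54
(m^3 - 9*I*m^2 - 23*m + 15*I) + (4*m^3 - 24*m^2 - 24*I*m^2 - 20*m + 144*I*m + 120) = 5*m^3 - 24*m^2 - 33*I*m^2 - 43*m + 144*I*m + 120 + 15*I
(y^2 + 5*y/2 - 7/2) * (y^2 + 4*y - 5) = y^4 + 13*y^3/2 + 3*y^2/2 - 53*y/2 + 35/2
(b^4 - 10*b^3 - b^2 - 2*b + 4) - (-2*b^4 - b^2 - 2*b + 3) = 3*b^4 - 10*b^3 + 1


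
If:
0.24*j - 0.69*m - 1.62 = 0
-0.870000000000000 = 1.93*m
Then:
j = 5.45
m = -0.45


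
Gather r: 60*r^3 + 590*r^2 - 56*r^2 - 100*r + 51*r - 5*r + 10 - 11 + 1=60*r^3 + 534*r^2 - 54*r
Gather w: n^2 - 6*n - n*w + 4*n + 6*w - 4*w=n^2 - 2*n + w*(2 - n)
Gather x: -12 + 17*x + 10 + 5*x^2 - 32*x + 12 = 5*x^2 - 15*x + 10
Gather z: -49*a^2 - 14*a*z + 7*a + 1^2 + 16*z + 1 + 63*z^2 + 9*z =-49*a^2 + 7*a + 63*z^2 + z*(25 - 14*a) + 2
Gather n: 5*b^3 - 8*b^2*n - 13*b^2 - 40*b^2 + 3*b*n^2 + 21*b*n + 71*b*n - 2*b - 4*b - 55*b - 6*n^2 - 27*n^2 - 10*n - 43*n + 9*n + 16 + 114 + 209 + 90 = 5*b^3 - 53*b^2 - 61*b + n^2*(3*b - 33) + n*(-8*b^2 + 92*b - 44) + 429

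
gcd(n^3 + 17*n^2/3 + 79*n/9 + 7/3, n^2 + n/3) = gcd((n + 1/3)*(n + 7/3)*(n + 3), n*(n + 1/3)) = n + 1/3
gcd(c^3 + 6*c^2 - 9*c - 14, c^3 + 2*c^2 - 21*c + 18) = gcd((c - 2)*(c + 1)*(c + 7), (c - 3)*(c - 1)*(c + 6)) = 1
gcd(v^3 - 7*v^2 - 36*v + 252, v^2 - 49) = v - 7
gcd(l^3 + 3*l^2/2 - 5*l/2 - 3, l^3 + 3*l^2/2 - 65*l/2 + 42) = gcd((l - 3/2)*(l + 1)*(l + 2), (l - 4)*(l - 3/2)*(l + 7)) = l - 3/2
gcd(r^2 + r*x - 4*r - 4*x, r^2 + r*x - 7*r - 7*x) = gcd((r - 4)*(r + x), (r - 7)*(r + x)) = r + x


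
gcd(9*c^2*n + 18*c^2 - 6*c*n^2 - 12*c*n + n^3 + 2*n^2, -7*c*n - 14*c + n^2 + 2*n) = n + 2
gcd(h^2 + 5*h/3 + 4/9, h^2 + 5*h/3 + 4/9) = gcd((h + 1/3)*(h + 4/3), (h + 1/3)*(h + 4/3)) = h^2 + 5*h/3 + 4/9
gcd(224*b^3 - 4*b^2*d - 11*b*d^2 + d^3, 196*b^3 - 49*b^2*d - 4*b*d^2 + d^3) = 7*b - d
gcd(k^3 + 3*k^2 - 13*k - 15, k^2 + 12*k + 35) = k + 5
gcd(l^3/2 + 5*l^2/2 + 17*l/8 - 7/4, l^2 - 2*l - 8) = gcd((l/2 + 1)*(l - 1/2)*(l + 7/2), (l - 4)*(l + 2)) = l + 2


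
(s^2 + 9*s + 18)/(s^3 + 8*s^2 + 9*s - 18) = 1/(s - 1)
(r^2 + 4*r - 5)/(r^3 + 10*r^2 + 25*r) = (r - 1)/(r*(r + 5))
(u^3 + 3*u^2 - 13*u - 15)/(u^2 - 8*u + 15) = (u^2 + 6*u + 5)/(u - 5)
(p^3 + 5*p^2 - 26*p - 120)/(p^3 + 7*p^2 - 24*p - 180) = (p + 4)/(p + 6)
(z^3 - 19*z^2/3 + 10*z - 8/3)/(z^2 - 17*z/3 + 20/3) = (3*z^2 - 7*z + 2)/(3*z - 5)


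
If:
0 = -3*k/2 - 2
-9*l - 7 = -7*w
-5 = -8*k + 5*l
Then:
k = -4/3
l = -47/15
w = -106/35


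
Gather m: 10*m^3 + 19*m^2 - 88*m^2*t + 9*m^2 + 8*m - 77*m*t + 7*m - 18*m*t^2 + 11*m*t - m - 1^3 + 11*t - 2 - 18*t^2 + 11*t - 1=10*m^3 + m^2*(28 - 88*t) + m*(-18*t^2 - 66*t + 14) - 18*t^2 + 22*t - 4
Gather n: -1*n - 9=-n - 9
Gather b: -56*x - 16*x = -72*x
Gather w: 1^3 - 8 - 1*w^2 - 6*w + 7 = -w^2 - 6*w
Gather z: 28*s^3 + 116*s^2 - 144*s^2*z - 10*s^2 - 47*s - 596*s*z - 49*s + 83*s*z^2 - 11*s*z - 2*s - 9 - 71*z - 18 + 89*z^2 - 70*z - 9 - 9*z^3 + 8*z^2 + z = 28*s^3 + 106*s^2 - 98*s - 9*z^3 + z^2*(83*s + 97) + z*(-144*s^2 - 607*s - 140) - 36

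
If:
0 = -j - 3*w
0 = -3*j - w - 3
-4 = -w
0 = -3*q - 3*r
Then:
No Solution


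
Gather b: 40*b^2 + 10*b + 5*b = 40*b^2 + 15*b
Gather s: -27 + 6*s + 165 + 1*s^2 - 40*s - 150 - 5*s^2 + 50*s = -4*s^2 + 16*s - 12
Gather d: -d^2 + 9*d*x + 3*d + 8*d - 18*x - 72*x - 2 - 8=-d^2 + d*(9*x + 11) - 90*x - 10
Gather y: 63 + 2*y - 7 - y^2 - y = -y^2 + y + 56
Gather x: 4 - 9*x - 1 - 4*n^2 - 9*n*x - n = -4*n^2 - n + x*(-9*n - 9) + 3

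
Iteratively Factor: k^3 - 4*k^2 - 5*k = (k)*(k^2 - 4*k - 5) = k*(k - 5)*(k + 1)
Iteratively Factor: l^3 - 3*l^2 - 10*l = (l + 2)*(l^2 - 5*l) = l*(l + 2)*(l - 5)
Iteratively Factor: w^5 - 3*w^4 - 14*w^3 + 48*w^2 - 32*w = (w)*(w^4 - 3*w^3 - 14*w^2 + 48*w - 32) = w*(w - 2)*(w^3 - w^2 - 16*w + 16) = w*(w - 2)*(w + 4)*(w^2 - 5*w + 4) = w*(w - 2)*(w - 1)*(w + 4)*(w - 4)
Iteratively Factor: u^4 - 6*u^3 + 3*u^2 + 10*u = (u - 5)*(u^3 - u^2 - 2*u) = (u - 5)*(u - 2)*(u^2 + u) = u*(u - 5)*(u - 2)*(u + 1)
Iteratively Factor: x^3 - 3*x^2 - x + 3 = (x - 1)*(x^2 - 2*x - 3) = (x - 1)*(x + 1)*(x - 3)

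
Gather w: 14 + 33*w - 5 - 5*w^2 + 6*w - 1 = -5*w^2 + 39*w + 8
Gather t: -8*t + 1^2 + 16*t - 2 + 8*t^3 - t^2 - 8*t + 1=8*t^3 - t^2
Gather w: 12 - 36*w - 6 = 6 - 36*w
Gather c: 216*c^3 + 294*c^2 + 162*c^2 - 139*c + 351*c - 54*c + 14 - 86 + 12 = 216*c^3 + 456*c^2 + 158*c - 60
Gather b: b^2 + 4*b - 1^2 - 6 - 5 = b^2 + 4*b - 12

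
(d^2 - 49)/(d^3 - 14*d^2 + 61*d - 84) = (d + 7)/(d^2 - 7*d + 12)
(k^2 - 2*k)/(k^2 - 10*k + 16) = k/(k - 8)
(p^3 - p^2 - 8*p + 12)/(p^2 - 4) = (p^2 + p - 6)/(p + 2)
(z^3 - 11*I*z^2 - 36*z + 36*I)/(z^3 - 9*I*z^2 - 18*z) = (z - 2*I)/z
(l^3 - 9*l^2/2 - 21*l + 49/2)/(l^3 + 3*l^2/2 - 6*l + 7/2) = (l - 7)/(l - 1)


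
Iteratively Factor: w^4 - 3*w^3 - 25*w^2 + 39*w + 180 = (w + 3)*(w^3 - 6*w^2 - 7*w + 60) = (w - 5)*(w + 3)*(w^2 - w - 12) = (w - 5)*(w - 4)*(w + 3)*(w + 3)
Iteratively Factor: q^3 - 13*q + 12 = (q + 4)*(q^2 - 4*q + 3) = (q - 3)*(q + 4)*(q - 1)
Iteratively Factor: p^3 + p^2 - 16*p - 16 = (p + 1)*(p^2 - 16) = (p - 4)*(p + 1)*(p + 4)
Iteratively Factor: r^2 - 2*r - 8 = (r - 4)*(r + 2)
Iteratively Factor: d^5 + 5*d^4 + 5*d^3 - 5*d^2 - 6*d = (d - 1)*(d^4 + 6*d^3 + 11*d^2 + 6*d) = (d - 1)*(d + 2)*(d^3 + 4*d^2 + 3*d) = d*(d - 1)*(d + 2)*(d^2 + 4*d + 3) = d*(d - 1)*(d + 2)*(d + 3)*(d + 1)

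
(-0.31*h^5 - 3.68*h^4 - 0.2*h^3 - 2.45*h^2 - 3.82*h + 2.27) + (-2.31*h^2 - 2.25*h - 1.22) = -0.31*h^5 - 3.68*h^4 - 0.2*h^3 - 4.76*h^2 - 6.07*h + 1.05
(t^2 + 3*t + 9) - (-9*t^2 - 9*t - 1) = 10*t^2 + 12*t + 10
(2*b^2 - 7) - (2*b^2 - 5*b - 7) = 5*b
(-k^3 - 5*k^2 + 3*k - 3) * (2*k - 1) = -2*k^4 - 9*k^3 + 11*k^2 - 9*k + 3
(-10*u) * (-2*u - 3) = 20*u^2 + 30*u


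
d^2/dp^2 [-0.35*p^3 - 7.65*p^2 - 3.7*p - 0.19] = -2.1*p - 15.3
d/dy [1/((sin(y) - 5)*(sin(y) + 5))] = -sin(2*y)/((sin(y) - 5)^2*(sin(y) + 5)^2)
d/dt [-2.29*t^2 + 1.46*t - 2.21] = 1.46 - 4.58*t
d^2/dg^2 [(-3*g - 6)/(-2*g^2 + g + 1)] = 6*(3*(-2*g - 1)*(-2*g^2 + g + 1) - (g + 2)*(4*g - 1)^2)/(-2*g^2 + g + 1)^3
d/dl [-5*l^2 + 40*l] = 40 - 10*l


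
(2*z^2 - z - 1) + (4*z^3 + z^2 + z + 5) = 4*z^3 + 3*z^2 + 4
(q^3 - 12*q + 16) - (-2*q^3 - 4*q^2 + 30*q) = 3*q^3 + 4*q^2 - 42*q + 16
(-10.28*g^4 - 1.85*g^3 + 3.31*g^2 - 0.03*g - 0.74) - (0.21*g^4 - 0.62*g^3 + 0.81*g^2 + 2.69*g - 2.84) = -10.49*g^4 - 1.23*g^3 + 2.5*g^2 - 2.72*g + 2.1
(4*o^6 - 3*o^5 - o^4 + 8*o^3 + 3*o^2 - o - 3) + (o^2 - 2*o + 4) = 4*o^6 - 3*o^5 - o^4 + 8*o^3 + 4*o^2 - 3*o + 1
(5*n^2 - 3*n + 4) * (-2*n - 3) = -10*n^3 - 9*n^2 + n - 12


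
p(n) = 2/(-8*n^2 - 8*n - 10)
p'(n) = 2*(16*n + 8)/(-8*n^2 - 8*n - 10)^2 = 4*(2*n + 1)/(4*n^2 + 4*n + 5)^2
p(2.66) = -0.02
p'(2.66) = 0.01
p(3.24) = -0.02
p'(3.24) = 0.01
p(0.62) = -0.11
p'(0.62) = 0.11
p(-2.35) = -0.06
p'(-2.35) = -0.05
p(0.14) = -0.18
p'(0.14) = 0.16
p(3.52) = -0.01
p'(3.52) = 0.01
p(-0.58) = -0.25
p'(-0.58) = -0.04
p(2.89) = -0.02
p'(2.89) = 0.01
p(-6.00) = -0.00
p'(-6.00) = 0.00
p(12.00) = 0.00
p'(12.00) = 0.00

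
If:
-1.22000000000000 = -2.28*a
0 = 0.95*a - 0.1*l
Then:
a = 0.54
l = 5.08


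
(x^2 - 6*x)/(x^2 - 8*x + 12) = x/(x - 2)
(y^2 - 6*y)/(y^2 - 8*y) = (y - 6)/(y - 8)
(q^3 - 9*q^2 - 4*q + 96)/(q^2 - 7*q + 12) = (q^2 - 5*q - 24)/(q - 3)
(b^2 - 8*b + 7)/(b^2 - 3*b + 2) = (b - 7)/(b - 2)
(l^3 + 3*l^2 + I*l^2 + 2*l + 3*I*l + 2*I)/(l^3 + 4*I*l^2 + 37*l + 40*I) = (l^2 + 3*l + 2)/(l^2 + 3*I*l + 40)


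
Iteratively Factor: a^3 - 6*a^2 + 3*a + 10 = (a + 1)*(a^2 - 7*a + 10) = (a - 5)*(a + 1)*(a - 2)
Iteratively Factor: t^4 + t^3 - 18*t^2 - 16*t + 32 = (t - 4)*(t^3 + 5*t^2 + 2*t - 8) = (t - 4)*(t + 4)*(t^2 + t - 2) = (t - 4)*(t - 1)*(t + 4)*(t + 2)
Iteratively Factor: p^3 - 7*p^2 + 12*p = (p - 3)*(p^2 - 4*p) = (p - 4)*(p - 3)*(p)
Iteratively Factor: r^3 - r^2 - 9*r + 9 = (r + 3)*(r^2 - 4*r + 3) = (r - 1)*(r + 3)*(r - 3)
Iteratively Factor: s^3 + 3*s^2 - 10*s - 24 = (s + 4)*(s^2 - s - 6) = (s + 2)*(s + 4)*(s - 3)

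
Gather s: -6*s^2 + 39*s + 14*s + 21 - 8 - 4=-6*s^2 + 53*s + 9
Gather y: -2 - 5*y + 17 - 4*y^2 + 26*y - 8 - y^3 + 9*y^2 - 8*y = -y^3 + 5*y^2 + 13*y + 7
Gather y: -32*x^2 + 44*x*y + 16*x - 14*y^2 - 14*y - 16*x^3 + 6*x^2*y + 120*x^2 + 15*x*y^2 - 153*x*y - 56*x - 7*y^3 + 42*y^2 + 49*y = -16*x^3 + 88*x^2 - 40*x - 7*y^3 + y^2*(15*x + 28) + y*(6*x^2 - 109*x + 35)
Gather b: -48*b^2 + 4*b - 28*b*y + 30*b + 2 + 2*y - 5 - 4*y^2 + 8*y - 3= -48*b^2 + b*(34 - 28*y) - 4*y^2 + 10*y - 6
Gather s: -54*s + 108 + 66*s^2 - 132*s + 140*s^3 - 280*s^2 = 140*s^3 - 214*s^2 - 186*s + 108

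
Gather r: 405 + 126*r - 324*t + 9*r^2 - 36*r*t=9*r^2 + r*(126 - 36*t) - 324*t + 405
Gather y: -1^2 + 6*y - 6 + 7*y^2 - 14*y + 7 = 7*y^2 - 8*y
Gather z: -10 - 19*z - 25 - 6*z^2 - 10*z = -6*z^2 - 29*z - 35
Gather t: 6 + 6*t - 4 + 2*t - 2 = 8*t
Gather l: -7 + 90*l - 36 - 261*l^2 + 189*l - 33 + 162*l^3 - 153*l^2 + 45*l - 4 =162*l^3 - 414*l^2 + 324*l - 80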